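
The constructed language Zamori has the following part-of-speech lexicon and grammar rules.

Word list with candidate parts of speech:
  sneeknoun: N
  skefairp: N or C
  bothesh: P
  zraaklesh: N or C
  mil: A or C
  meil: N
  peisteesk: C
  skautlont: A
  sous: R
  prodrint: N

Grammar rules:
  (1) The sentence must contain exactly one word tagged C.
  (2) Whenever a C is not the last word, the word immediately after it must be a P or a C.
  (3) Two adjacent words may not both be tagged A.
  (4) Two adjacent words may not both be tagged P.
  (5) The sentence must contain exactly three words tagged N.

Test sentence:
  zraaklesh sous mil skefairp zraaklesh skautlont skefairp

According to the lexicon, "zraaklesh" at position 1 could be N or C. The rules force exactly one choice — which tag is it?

Candidates per position — 1:zraaklesh {N,C}; 2:sous {R}; 3:mil {A,C}; 4:skefairp {N,C}; 5:zraaklesh {N,C}; 6:skautlont {A}; 7:skefairp {N,C}.
Word 1 cannot be C — rule 2 would then fail for every completion. It is N.
Word 3 cannot be C — rule 2 would then fail for every completion. It is A.
Word 4 cannot be C — rule 2 would then fail for every completion. It is N.
Word 5 cannot be C — rule 2 would then fail for every completion. It is N.
Word 7 cannot be N — rule 1 would then fail for every completion. It is C.
That leaves exactly one tagging: N R A N N A C.
Verifying each rule — rule 1 ✓; rule 2 ✓; rule 3 ✓; rule 4 ✓; rule 5 ✓.

N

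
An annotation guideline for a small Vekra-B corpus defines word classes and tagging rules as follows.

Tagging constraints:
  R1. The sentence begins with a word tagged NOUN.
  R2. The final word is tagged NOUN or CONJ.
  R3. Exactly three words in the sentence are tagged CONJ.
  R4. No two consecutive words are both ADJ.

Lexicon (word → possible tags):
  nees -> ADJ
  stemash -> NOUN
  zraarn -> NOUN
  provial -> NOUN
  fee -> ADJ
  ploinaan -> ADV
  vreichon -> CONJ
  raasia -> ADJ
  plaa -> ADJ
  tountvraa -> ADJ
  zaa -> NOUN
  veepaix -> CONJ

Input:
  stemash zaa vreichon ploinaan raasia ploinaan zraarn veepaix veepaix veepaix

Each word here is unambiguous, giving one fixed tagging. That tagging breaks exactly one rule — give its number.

Fixed tagging: NOUN NOUN CONJ ADV ADJ ADV NOUN CONJ CONJ CONJ.
Checking each rule: R1 pass, R2 pass, R3 fail, R4 pass.
Only rule 3 fails.

3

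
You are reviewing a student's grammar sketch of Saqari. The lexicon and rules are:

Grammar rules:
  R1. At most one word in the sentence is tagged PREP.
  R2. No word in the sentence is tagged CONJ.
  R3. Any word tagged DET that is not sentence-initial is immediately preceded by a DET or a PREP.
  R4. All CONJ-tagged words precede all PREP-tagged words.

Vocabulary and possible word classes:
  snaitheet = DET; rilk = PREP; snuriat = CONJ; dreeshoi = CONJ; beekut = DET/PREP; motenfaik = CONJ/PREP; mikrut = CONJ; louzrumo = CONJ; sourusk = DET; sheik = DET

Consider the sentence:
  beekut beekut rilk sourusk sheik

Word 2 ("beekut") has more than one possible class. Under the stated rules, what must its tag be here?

Candidates per position — 1:beekut {DET,PREP}; 2:beekut {DET,PREP}; 3:rilk {PREP}; 4:sourusk {DET}; 5:sheik {DET}.
Position 1: tagging it PREP would leave rule 1 unsatisfiable, so it must be DET.
Position 2: tagging it PREP would leave rule 1 unsatisfiable, so it must be DET.
The unique satisfying tagging is: DET DET PREP DET DET.
Checking: rule 1 ok; rule 2 ok; rule 3 ok; rule 4 ok.

DET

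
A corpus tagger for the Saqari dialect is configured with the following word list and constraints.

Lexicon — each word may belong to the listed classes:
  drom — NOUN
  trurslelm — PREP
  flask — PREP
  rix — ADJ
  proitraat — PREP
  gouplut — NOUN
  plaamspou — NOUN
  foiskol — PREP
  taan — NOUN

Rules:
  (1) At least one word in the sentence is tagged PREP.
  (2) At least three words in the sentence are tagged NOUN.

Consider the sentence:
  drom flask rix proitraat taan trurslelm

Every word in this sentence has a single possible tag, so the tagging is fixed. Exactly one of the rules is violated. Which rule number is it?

2

Fixed tagging: NOUN PREP ADJ PREP NOUN PREP.
Rule check: R1 holds, R2 violated.
Only rule 2 fails.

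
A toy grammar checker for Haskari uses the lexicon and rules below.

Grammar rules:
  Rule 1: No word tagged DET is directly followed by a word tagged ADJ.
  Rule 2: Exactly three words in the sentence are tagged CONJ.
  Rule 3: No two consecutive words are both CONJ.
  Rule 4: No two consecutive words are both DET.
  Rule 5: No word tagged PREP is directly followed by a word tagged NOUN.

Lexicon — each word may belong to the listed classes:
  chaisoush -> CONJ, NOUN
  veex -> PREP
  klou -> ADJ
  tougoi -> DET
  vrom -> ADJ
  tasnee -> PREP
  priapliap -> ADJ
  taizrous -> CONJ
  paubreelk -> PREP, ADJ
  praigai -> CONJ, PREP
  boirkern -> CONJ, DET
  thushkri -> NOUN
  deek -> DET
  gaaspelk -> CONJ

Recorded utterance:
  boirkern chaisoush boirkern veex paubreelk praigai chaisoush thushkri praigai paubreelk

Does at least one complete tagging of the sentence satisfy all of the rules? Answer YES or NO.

Candidates per position — 1:boirkern {CONJ,DET}; 2:chaisoush {CONJ,NOUN}; 3:boirkern {CONJ,DET}; 4:veex {PREP}; 5:paubreelk {PREP,ADJ}; 6:praigai {CONJ,PREP}; 7:chaisoush {CONJ,NOUN}; 8:thushkri {NOUN}; 9:praigai {CONJ,PREP}; 10:paubreelk {PREP,ADJ}.
One satisfying assignment: CONJ NOUN DET PREP PREP PREP CONJ NOUN CONJ ADJ.
Rule-by-rule: rule 1 holds; rule 2 holds; rule 3 holds; rule 4 holds; rule 5 holds.

YES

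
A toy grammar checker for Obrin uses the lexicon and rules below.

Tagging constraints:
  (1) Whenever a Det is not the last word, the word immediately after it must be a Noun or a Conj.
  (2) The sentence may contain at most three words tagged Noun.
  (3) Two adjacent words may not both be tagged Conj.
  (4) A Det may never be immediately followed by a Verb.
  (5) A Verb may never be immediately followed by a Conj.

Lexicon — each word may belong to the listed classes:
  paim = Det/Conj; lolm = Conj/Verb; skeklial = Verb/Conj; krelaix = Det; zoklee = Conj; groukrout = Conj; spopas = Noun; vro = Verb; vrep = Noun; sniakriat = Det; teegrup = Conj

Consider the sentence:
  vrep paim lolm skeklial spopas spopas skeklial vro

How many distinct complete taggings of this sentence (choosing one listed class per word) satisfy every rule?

4

Candidates per position — 1:vrep {Noun}; 2:paim {Det,Conj}; 3:lolm {Conj,Verb}; 4:skeklial {Verb,Conj}; 5:spopas {Noun}; 6:spopas {Noun}; 7:skeklial {Verb,Conj}; 8:vro {Verb}.
There are 16 candidate sequences in total.
The sequences that satisfy every rule: Noun Det Conj Verb Noun Noun Verb Verb; Noun Det Conj Verb Noun Noun Conj Verb; Noun Conj Verb Verb Noun Noun Verb Verb; Noun Conj Verb Verb Noun Noun Conj Verb.
Count = 4.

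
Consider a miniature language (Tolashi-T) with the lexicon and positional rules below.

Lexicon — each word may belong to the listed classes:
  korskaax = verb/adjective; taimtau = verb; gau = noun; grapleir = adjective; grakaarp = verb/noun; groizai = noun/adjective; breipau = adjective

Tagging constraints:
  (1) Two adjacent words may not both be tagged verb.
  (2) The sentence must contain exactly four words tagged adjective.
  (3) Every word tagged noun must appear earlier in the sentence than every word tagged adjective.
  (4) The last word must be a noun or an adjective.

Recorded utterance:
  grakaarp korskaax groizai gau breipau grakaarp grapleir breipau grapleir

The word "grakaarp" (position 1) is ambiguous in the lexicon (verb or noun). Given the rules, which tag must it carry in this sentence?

Candidates per position — 1:grakaarp {verb,noun}; 2:korskaax {verb,adjective}; 3:groizai {noun,adjective}; 4:gau {noun}; 5:breipau {adjective}; 6:grakaarp {verb,noun}; 7:grapleir {adjective}; 8:breipau {adjective}; 9:grapleir {adjective}.
At position 2, choosing adjective makes rule 2 impossible to satisfy; hence verb.
At position 3, choosing adjective makes rule 2 impossible to satisfy; hence noun.
At position 6, choosing noun makes rule 3 impossible to satisfy; hence verb.
At position 1, choosing verb makes rule 1 impossible to satisfy; hence noun.
That leaves exactly one tagging: noun verb noun noun adjective verb adjective adjective adjective.
Rule-by-rule: rule 1 ✓; rule 2 ✓; rule 3 ✓; rule 4 ✓.

noun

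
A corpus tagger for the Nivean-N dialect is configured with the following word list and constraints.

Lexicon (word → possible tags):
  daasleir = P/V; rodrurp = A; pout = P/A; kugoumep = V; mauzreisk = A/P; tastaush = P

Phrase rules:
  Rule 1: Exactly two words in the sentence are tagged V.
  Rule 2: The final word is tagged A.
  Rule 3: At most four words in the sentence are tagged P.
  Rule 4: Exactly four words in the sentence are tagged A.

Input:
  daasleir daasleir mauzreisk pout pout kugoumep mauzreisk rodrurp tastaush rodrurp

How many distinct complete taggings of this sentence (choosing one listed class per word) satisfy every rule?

12

Candidates per position — 1:daasleir {P,V}; 2:daasleir {P,V}; 3:mauzreisk {A,P}; 4:pout {P,A}; 5:pout {P,A}; 6:kugoumep {V}; 7:mauzreisk {A,P}; 8:rodrurp {A}; 9:tastaush {P}; 10:rodrurp {A}.
There are 64 candidate sequences in total.
Checking each against the rules leaves 12 sequences.
Count = 12.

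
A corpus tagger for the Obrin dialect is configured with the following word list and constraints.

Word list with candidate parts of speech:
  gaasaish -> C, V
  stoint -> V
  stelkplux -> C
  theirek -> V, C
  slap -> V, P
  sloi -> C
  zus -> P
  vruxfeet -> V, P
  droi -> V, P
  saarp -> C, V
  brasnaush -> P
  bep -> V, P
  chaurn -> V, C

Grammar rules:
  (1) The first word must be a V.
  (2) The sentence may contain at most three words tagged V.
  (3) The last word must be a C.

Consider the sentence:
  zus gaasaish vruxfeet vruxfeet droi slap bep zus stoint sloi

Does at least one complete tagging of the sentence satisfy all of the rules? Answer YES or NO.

Candidates per position — 1:zus {P}; 2:gaasaish {C,V}; 3:vruxfeet {V,P}; 4:vruxfeet {V,P}; 5:droi {V,P}; 6:slap {V,P}; 7:bep {V,P}; 8:zus {P}; 9:stoint {V}; 10:sloi {C}.
Rule 1 cannot be satisfied by any choice of tags from the lexicon.
So there is no consistent tagging.

NO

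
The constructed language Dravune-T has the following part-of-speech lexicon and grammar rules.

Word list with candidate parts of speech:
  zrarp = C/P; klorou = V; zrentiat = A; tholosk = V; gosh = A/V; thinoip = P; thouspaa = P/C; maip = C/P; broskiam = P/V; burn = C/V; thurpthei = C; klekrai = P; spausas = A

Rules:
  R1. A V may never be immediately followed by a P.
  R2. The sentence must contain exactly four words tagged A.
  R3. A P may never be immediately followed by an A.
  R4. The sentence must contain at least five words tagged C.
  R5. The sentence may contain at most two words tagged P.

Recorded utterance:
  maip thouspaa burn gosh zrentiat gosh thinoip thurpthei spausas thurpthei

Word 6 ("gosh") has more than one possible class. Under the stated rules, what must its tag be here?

Candidates per position — 1:maip {C,P}; 2:thouspaa {P,C}; 3:burn {C,V}; 4:gosh {A,V}; 5:zrentiat {A}; 6:gosh {A,V}; 7:thinoip {P}; 8:thurpthei {C}; 9:spausas {A}; 10:thurpthei {C}.
Position 1: P is ruled out by rule 4; that leaves C.
Position 2: P is ruled out by rule 4; that leaves C.
Position 3: V is ruled out by rule 4; that leaves C.
Position 4: V is ruled out by rule 2; that leaves A.
Position 6: V is ruled out by rule 1; that leaves A.
The only consistent sequence is: C C C A A A P C A C.
Check: rule 1 ✓; rule 2 ✓; rule 3 ✓; rule 4 ✓; rule 5 ✓.

A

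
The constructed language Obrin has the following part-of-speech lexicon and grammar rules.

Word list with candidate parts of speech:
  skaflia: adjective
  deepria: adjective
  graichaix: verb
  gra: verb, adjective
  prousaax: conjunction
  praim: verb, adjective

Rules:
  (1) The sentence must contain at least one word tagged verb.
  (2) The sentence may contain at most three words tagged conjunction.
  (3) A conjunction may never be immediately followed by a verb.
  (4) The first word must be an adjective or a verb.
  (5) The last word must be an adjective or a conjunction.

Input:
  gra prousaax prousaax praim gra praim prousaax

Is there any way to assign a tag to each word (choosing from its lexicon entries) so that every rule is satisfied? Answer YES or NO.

YES

Candidates per position — 1:gra {verb,adjective}; 2:prousaax {conjunction}; 3:prousaax {conjunction}; 4:praim {verb,adjective}; 5:gra {verb,adjective}; 6:praim {verb,adjective}; 7:prousaax {conjunction}.
One satisfying assignment: adjective conjunction conjunction adjective adjective verb conjunction.
Verifying each rule — rule 1 ok; rule 2 ok; rule 3 ok; rule 4 ok; rule 5 ok.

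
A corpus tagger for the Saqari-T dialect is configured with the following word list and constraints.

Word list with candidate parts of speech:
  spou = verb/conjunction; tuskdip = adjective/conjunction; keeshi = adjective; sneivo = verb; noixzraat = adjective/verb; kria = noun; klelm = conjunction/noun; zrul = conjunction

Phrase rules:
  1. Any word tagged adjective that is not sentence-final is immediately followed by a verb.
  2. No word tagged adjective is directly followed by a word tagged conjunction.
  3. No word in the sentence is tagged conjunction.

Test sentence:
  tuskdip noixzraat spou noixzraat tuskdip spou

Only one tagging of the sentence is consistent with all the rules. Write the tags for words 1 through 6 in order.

adjective verb verb verb adjective verb

Candidates per position — 1:tuskdip {adjective,conjunction}; 2:noixzraat {adjective,verb}; 3:spou {verb,conjunction}; 4:noixzraat {adjective,verb}; 5:tuskdip {adjective,conjunction}; 6:spou {verb,conjunction}.
At position 1, choosing conjunction makes rule 3 impossible to satisfy; hence adjective.
At position 2, choosing adjective makes rule 1 impossible to satisfy; hence verb.
At position 3, choosing conjunction makes rule 3 impossible to satisfy; hence verb.
At position 4, choosing adjective makes rule 1 impossible to satisfy; hence verb.
At position 5, choosing conjunction makes rule 3 impossible to satisfy; hence adjective.
At position 6, choosing conjunction makes rule 1 impossible to satisfy; hence verb.
That leaves exactly one tagging: adjective verb verb verb adjective verb.
Rule-by-rule: rule 1 ok; rule 2 ok; rule 3 ok.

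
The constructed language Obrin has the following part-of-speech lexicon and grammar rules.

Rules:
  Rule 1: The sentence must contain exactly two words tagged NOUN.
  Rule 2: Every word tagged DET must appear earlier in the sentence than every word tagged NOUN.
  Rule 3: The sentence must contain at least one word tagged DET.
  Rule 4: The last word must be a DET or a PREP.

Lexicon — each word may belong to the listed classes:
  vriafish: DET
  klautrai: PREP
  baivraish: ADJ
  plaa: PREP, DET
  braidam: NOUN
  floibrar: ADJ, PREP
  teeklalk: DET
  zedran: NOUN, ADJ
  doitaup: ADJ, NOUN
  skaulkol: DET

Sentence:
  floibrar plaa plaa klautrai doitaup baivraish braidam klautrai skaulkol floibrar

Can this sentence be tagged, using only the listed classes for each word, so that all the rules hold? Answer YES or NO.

Candidates per position — 1:floibrar {ADJ,PREP}; 2:plaa {PREP,DET}; 3:plaa {PREP,DET}; 4:klautrai {PREP}; 5:doitaup {ADJ,NOUN}; 6:baivraish {ADJ}; 7:braidam {NOUN}; 8:klautrai {PREP}; 9:skaulkol {DET}; 10:floibrar {ADJ,PREP}.
Rule 2 cannot be satisfied by any choice of tags from the lexicon.
So there is no consistent tagging.

NO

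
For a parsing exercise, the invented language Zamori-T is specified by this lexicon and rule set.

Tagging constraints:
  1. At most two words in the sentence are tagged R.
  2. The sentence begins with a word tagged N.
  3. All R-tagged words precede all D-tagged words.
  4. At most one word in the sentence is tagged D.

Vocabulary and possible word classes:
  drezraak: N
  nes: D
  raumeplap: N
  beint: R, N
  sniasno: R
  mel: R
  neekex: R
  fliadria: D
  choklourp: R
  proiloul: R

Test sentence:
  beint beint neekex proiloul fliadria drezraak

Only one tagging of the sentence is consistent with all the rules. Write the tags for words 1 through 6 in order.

N N R R D N

Candidates per position — 1:beint {R,N}; 2:beint {R,N}; 3:neekex {R}; 4:proiloul {R}; 5:fliadria {D}; 6:drezraak {N}.
Position 1: R is ruled out by rule 1; that leaves N.
Position 2: R is ruled out by rule 1; that leaves N.
The unique satisfying tagging is: N N R R D N.
Verifying each rule — rule 1 ✓; rule 2 ✓; rule 3 ✓; rule 4 ✓.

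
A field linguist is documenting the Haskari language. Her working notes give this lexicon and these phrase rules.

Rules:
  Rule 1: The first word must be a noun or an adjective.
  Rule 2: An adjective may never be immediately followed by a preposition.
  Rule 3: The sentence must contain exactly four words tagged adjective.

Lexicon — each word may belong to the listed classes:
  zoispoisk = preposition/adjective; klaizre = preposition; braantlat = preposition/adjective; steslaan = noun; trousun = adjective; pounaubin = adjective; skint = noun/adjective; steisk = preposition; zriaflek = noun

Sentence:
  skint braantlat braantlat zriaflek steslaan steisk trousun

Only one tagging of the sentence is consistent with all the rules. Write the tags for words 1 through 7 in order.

adjective adjective adjective noun noun preposition adjective

Candidates per position — 1:skint {noun,adjective}; 2:braantlat {preposition,adjective}; 3:braantlat {preposition,adjective}; 4:zriaflek {noun}; 5:steslaan {noun}; 6:steisk {preposition}; 7:trousun {adjective}.
Position 1: tagging it noun would leave rule 3 unsatisfiable, so it must be adjective.
Position 2: tagging it preposition would leave rule 2 unsatisfiable, so it must be adjective.
Position 3: tagging it preposition would leave rule 2 unsatisfiable, so it must be adjective.
So the tagging must be: adjective adjective adjective noun noun preposition adjective.
Verifying each rule — rule 1 satisfied; rule 2 satisfied; rule 3 satisfied.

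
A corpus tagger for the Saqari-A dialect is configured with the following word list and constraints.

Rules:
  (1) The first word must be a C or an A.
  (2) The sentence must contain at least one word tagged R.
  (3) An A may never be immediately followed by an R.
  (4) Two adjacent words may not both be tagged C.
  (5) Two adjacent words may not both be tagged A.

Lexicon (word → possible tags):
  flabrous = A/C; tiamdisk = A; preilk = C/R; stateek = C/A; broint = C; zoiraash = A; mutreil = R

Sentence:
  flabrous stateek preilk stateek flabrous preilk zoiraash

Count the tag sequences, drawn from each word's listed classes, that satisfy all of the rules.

3

Candidates per position — 1:flabrous {A,C}; 2:stateek {C,A}; 3:preilk {C,R}; 4:stateek {C,A}; 5:flabrous {A,C}; 6:preilk {C,R}; 7:zoiraash {A}.
There are 64 candidate sequences in total.
The sequences that satisfy every rule: A C R C A C A; A C R A C R A; C A C A C R A.
Count = 3.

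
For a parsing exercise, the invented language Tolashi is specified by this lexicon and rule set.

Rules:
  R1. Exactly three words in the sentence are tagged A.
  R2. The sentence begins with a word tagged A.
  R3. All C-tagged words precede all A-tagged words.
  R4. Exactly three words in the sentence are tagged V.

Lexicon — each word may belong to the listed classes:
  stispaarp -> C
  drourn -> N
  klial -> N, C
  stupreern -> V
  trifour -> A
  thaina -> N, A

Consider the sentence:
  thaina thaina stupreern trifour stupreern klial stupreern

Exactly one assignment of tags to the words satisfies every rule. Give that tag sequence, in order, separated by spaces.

Candidates per position — 1:thaina {N,A}; 2:thaina {N,A}; 3:stupreern {V}; 4:trifour {A}; 5:stupreern {V}; 6:klial {N,C}; 7:stupreern {V}.
If word 1 were N, no tagging could satisfy rule 1; so word 1 is A.
If word 2 were N, no tagging could satisfy rule 1; so word 2 is A.
If word 6 were C, no tagging could satisfy rule 3; so word 6 is N.
That leaves exactly one tagging: A A V A V N V.
Rule-by-rule: rule 1 ok; rule 2 ok; rule 3 ok; rule 4 ok.

A A V A V N V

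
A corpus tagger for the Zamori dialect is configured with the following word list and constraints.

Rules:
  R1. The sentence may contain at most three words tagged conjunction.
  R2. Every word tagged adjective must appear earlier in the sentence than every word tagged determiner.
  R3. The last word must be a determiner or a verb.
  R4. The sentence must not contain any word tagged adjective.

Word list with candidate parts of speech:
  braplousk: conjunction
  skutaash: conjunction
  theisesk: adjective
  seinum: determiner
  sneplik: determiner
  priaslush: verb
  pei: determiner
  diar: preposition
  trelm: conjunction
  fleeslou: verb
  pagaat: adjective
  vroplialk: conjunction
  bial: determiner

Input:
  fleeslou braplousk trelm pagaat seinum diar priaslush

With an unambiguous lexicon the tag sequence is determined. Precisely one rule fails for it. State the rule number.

4

Fixed tagging: verb conjunction conjunction adjective determiner preposition verb.
Checking each rule: R1 ✓, R2 ✓, R3 ✓, R4 ✗.
Only rule 4 fails.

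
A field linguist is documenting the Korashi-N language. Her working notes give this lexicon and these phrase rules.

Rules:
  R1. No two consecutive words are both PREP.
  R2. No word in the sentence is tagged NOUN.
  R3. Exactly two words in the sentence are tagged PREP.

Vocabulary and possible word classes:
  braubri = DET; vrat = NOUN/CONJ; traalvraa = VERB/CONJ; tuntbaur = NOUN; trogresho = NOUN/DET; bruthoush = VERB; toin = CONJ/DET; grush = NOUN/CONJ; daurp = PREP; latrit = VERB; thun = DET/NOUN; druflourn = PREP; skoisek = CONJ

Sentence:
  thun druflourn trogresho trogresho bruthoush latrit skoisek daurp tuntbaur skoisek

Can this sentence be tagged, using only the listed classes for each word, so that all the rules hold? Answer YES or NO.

NO

Candidates per position — 1:thun {DET,NOUN}; 2:druflourn {PREP}; 3:trogresho {NOUN,DET}; 4:trogresho {NOUN,DET}; 5:bruthoush {VERB}; 6:latrit {VERB}; 7:skoisek {CONJ}; 8:daurp {PREP}; 9:tuntbaur {NOUN}; 10:skoisek {CONJ}.
Rule 2 cannot be satisfied by any choice of tags from the lexicon.
So there is no consistent tagging.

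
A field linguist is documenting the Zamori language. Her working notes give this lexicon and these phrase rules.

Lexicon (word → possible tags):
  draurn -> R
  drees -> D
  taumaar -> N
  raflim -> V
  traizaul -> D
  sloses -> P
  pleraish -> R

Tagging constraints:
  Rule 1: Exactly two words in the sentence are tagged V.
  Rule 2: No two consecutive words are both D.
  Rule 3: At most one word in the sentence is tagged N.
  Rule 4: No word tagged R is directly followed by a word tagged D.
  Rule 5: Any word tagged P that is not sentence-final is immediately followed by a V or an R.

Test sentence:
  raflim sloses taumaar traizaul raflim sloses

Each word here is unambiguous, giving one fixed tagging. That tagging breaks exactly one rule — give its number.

5

Fixed tagging: V P N D V P.
Checking each rule: R1 pass, R2 pass, R3 pass, R4 pass, R5 fail.
Only rule 5 fails.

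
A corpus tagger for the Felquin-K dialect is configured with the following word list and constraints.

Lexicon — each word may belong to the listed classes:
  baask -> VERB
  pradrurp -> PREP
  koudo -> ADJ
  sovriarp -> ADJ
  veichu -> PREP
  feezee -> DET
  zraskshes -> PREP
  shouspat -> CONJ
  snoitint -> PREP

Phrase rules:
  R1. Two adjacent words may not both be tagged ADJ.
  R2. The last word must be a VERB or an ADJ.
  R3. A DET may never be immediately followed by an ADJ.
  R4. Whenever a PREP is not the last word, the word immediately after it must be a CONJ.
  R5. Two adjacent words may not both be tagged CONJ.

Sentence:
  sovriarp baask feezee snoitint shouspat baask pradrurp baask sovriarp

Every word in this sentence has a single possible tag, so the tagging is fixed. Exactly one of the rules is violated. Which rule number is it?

4

Fixed tagging: ADJ VERB DET PREP CONJ VERB PREP VERB ADJ.
Rule check: R1 pass, R2 pass, R3 pass, R4 fail, R5 pass.
Only rule 4 fails.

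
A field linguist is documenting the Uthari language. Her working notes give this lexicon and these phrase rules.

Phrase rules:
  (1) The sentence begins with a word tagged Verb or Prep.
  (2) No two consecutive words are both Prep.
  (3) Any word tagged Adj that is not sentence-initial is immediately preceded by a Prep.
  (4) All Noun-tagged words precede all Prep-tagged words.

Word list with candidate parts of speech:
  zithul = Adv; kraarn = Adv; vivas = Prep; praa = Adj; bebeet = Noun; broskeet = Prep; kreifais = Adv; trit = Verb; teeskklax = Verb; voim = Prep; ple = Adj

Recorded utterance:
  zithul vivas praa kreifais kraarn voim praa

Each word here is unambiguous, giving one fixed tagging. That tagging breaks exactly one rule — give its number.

Fixed tagging: Adv Prep Adj Adv Adv Prep Adj.
Applying the rules: R1 ✗, R2 ✓, R3 ✓, R4 ✓.
Only rule 1 fails.

1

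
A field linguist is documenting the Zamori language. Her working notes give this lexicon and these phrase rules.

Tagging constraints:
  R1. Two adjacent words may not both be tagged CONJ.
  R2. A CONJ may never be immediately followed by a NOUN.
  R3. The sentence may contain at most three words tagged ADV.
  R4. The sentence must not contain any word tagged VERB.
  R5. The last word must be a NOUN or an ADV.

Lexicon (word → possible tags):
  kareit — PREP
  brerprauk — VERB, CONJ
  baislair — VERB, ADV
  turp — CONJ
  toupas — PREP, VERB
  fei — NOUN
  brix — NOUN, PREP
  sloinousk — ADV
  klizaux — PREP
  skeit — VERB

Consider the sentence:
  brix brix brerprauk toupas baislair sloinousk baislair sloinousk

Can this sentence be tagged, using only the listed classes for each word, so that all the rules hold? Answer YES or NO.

Candidates per position — 1:brix {NOUN,PREP}; 2:brix {NOUN,PREP}; 3:brerprauk {VERB,CONJ}; 4:toupas {PREP,VERB}; 5:baislair {VERB,ADV}; 6:sloinousk {ADV}; 7:baislair {VERB,ADV}; 8:sloinousk {ADV}.
Every candidate sequence violates at least one rule; no consistent tagging exists.

NO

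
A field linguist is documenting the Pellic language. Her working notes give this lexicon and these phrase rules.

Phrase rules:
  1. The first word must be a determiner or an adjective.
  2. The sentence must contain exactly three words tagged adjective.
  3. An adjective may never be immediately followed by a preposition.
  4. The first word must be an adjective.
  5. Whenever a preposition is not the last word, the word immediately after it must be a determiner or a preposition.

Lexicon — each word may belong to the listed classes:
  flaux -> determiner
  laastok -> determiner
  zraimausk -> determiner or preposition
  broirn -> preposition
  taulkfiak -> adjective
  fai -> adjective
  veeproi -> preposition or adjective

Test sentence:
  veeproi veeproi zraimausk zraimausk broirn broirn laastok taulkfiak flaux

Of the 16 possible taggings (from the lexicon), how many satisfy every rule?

Candidates per position — 1:veeproi {preposition,adjective}; 2:veeproi {preposition,adjective}; 3:zraimausk {determiner,preposition}; 4:zraimausk {determiner,preposition}; 5:broirn {preposition}; 6:broirn {preposition}; 7:laastok {determiner}; 8:taulkfiak {adjective}; 9:flaux {determiner}.
There are 16 candidate sequences in total.
The sequences that satisfy every rule: adjective adjective determiner determiner preposition preposition determiner adjective determiner; adjective adjective determiner preposition preposition preposition determiner adjective determiner.
Count = 2.

2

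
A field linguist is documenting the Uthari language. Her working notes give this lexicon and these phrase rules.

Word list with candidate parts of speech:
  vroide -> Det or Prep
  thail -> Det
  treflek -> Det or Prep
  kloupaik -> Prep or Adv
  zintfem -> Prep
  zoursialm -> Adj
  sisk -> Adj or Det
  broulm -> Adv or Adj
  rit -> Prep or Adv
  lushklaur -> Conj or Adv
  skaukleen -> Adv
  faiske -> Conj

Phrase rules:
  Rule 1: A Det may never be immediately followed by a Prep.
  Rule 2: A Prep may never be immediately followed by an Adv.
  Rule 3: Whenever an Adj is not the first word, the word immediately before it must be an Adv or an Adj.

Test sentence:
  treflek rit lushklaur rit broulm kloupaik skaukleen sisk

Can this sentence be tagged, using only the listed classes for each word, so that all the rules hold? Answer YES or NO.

YES

Candidates per position — 1:treflek {Det,Prep}; 2:rit {Prep,Adv}; 3:lushklaur {Conj,Adv}; 4:rit {Prep,Adv}; 5:broulm {Adv,Adj}; 6:kloupaik {Prep,Adv}; 7:skaukleen {Adv}; 8:sisk {Adj,Det}.
One satisfying assignment: Det Adv Conj Adv Adv Adv Adv Det.
Rule-by-rule: rule 1 ok; rule 2 ok; rule 3 ok.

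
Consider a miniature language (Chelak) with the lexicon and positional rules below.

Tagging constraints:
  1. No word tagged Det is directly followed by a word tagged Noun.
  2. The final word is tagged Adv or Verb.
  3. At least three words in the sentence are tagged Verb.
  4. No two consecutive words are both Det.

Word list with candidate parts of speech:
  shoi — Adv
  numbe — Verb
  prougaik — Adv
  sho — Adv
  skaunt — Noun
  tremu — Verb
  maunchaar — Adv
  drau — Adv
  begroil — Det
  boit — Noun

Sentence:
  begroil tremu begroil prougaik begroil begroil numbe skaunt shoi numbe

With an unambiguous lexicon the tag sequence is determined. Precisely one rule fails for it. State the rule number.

Fixed tagging: Det Verb Det Adv Det Det Verb Noun Adv Verb.
Applying the rules: R1 ✓, R2 ✓, R3 ✓, R4 ✗.
Only rule 4 fails.

4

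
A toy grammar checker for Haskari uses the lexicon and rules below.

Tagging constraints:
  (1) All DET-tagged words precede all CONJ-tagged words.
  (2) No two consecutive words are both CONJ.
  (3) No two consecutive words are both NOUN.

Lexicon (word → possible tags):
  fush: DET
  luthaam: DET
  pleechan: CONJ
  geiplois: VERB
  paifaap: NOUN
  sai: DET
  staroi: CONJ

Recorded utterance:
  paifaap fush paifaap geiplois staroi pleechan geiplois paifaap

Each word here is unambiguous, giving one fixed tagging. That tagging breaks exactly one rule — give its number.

2

Fixed tagging: NOUN DET NOUN VERB CONJ CONJ VERB NOUN.
Checking each rule: R1 ok, R2 fails, R3 ok.
Only rule 2 fails.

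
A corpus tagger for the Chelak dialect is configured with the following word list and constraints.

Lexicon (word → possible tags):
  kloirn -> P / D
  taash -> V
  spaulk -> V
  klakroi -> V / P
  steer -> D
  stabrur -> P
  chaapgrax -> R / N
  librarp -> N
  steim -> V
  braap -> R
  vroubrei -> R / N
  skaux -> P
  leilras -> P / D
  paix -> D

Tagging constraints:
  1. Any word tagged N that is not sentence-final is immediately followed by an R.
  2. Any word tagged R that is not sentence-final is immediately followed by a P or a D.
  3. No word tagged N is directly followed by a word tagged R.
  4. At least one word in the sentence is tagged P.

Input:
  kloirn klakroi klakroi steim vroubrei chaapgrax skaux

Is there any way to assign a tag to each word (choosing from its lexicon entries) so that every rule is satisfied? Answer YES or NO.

Candidates per position — 1:kloirn {P,D}; 2:klakroi {V,P}; 3:klakroi {V,P}; 4:steim {V}; 5:vroubrei {R,N}; 6:chaapgrax {R,N}; 7:skaux {P}.
Every candidate sequence violates at least one rule; no consistent tagging exists.

NO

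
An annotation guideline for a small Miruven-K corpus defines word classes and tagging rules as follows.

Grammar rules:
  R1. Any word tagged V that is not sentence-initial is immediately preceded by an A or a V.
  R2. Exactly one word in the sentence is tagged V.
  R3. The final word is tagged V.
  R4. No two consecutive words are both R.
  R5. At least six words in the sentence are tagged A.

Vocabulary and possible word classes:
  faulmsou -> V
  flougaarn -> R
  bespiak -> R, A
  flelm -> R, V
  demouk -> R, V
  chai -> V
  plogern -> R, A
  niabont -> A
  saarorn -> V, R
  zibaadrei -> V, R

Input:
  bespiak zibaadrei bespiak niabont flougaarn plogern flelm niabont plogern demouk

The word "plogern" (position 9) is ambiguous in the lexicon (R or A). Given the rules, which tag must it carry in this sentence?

Candidates per position — 1:bespiak {R,A}; 2:zibaadrei {V,R}; 3:bespiak {R,A}; 4:niabont {A}; 5:flougaarn {R}; 6:plogern {R,A}; 7:flelm {R,V}; 8:niabont {A}; 9:plogern {R,A}; 10:demouk {R,V}.
Position 1: tagging it R would leave rule 5 unsatisfiable, so it must be A.
Position 3: tagging it R would leave rule 5 unsatisfiable, so it must be A.
Position 6: tagging it R would leave rule 4 unsatisfiable, so it must be A.
Position 9: tagging it R would leave rule 5 unsatisfiable, so it must be A.
Position 10: tagging it R would leave rule 3 unsatisfiable, so it must be V.
Position 2: tagging it V would leave rule 2 unsatisfiable, so it must be R.
Position 7: tagging it V would leave rule 2 unsatisfiable, so it must be R.
So the tagging must be: A R A A R A R A A V.
Checking: rule 1 ok; rule 2 ok; rule 3 ok; rule 4 ok; rule 5 ok.

A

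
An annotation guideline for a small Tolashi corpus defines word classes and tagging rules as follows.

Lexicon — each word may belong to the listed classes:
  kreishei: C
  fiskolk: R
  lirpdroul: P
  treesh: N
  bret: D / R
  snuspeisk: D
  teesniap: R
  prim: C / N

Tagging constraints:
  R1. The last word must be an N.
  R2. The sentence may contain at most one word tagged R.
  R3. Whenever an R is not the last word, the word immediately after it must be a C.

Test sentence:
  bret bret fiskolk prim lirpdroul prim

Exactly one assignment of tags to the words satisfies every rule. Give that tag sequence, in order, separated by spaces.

Candidates per position — 1:bret {D,R}; 2:bret {D,R}; 3:fiskolk {R}; 4:prim {C,N}; 5:lirpdroul {P}; 6:prim {C,N}.
Position 1: R is ruled out by rule 2; that leaves D.
Position 2: R is ruled out by rule 2; that leaves D.
Position 4: N is ruled out by rule 3; that leaves C.
Position 6: C is ruled out by rule 1; that leaves N.
The unique satisfying tagging is: D D R C P N.
Verifying each rule — rule 1 holds; rule 2 holds; rule 3 holds.

D D R C P N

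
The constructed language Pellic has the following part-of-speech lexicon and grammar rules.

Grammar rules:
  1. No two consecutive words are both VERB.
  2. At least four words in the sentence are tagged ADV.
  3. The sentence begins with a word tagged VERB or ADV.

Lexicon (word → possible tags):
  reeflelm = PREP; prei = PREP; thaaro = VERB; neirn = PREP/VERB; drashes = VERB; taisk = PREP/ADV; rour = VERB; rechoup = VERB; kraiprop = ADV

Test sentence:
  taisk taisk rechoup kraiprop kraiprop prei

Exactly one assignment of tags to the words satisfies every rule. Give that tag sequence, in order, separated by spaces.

Candidates per position — 1:taisk {PREP,ADV}; 2:taisk {PREP,ADV}; 3:rechoup {VERB}; 4:kraiprop {ADV}; 5:kraiprop {ADV}; 6:prei {PREP}.
At position 1, choosing PREP makes rule 2 impossible to satisfy; hence ADV.
At position 2, choosing PREP makes rule 2 impossible to satisfy; hence ADV.
The only consistent sequence is: ADV ADV VERB ADV ADV PREP.
Check: rule 1 ok; rule 2 ok; rule 3 ok.

ADV ADV VERB ADV ADV PREP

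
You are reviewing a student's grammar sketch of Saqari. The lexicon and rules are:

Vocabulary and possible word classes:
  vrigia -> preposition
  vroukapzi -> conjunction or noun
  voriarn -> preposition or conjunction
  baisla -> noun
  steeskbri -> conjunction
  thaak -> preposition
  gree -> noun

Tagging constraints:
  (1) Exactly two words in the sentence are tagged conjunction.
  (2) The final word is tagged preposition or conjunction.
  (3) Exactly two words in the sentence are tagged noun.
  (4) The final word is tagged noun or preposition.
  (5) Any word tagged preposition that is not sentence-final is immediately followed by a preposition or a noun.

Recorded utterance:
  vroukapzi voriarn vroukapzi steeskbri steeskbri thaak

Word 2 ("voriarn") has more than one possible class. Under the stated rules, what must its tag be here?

preposition

Candidates per position — 1:vroukapzi {conjunction,noun}; 2:voriarn {preposition,conjunction}; 3:vroukapzi {conjunction,noun}; 4:steeskbri {conjunction}; 5:steeskbri {conjunction}; 6:thaak {preposition}.
Word 1 cannot be conjunction — rule 1 would then fail for every completion. It is noun.
Word 2 cannot be conjunction — rule 1 would then fail for every completion. It is preposition.
Word 3 cannot be conjunction — rule 1 would then fail for every completion. It is noun.
That leaves exactly one tagging: noun preposition noun conjunction conjunction preposition.
Check: rule 1 ok; rule 2 ok; rule 3 ok; rule 4 ok; rule 5 ok.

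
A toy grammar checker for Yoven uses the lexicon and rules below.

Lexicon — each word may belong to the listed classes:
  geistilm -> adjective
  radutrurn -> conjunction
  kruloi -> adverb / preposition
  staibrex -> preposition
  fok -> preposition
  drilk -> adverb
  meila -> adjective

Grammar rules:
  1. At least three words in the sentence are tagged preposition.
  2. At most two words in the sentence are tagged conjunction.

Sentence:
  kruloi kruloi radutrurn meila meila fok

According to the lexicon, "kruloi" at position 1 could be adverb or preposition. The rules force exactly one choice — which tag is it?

preposition

Candidates per position — 1:kruloi {adverb,preposition}; 2:kruloi {adverb,preposition}; 3:radutrurn {conjunction}; 4:meila {adjective}; 5:meila {adjective}; 6:fok {preposition}.
Position 1: adverb is ruled out by rule 1; that leaves preposition.
Position 2: adverb is ruled out by rule 1; that leaves preposition.
The unique satisfying tagging is: preposition preposition conjunction adjective adjective preposition.
Check: rule 1 satisfied; rule 2 satisfied.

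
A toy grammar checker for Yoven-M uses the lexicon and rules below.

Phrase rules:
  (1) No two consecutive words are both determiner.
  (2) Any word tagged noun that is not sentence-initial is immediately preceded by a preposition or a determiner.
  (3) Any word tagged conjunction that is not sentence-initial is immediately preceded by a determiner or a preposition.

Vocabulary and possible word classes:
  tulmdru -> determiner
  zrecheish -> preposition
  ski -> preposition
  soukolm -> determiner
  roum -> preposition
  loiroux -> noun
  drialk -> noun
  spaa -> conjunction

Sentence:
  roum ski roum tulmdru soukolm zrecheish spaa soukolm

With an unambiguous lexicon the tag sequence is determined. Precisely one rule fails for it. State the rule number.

1

Fixed tagging: preposition preposition preposition determiner determiner preposition conjunction determiner.
Applying the rules: R1 fails, R2 ok, R3 ok.
Only rule 1 fails.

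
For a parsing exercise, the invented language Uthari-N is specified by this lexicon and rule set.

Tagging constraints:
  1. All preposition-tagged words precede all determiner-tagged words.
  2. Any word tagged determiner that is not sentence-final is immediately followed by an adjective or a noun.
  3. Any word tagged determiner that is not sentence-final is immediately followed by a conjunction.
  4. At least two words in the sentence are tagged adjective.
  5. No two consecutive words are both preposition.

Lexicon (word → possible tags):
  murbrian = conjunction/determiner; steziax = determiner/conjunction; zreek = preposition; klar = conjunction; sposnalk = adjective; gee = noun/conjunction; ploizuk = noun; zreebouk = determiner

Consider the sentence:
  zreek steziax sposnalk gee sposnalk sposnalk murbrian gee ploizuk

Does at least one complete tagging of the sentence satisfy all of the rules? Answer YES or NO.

YES

Candidates per position — 1:zreek {preposition}; 2:steziax {determiner,conjunction}; 3:sposnalk {adjective}; 4:gee {noun,conjunction}; 5:sposnalk {adjective}; 6:sposnalk {adjective}; 7:murbrian {conjunction,determiner}; 8:gee {noun,conjunction}; 9:ploizuk {noun}.
One satisfying assignment: preposition conjunction adjective noun adjective adjective conjunction noun noun.
Check: rule 1 holds; rule 2 holds; rule 3 holds; rule 4 holds; rule 5 holds.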